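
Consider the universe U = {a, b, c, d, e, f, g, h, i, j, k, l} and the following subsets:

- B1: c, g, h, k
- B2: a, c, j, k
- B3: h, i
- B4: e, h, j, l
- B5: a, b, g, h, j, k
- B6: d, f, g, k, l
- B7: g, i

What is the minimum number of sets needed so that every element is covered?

5

B1, B3, B4, B5, B6 together cover {a, b, c, d, e, f, g, h, i, j, k, l} — every element.
No 4 of the 7 sets cover everything (all 35 size-4 selections fall short), so 5 is minimum.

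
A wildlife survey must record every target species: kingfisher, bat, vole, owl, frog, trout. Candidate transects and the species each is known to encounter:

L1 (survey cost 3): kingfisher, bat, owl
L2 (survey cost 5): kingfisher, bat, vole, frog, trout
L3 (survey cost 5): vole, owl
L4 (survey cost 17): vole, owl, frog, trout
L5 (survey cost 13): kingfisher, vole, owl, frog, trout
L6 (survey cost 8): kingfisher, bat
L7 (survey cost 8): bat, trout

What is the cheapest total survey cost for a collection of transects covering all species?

8

L1, L2 cover every species at survey cost 3 + 5 = 8.
Any cover uses at least 2 transects; among all covering selections none totals below 8.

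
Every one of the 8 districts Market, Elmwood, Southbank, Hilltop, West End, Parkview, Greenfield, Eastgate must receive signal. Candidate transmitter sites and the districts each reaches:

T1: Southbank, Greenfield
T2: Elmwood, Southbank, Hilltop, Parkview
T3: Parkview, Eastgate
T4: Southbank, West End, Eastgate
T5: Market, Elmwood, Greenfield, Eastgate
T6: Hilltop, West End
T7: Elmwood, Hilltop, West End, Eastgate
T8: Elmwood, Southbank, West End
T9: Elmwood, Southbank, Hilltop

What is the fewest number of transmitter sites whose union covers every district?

3

T2, T4, T5 together cover {Market, Elmwood, Southbank, Hilltop, West End, Parkview, Greenfield, Eastgate} — every district.
No 2 of the 9 transmitter sites cover everything (all 36 pairs fall short), so 3 is minimum.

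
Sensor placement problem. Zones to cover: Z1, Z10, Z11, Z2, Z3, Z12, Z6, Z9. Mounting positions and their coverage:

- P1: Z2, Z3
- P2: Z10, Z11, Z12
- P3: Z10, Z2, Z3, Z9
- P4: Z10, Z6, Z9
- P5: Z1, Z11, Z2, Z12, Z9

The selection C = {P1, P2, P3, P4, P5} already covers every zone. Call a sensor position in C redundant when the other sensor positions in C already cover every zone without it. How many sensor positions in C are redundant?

Drop P1: the rest still cover every zone — redundant.
Drop P2: the rest still cover every zone — redundant.
Drop P3: the rest still cover every zone — redundant.
Drop P4: Z6 uncovered — not redundant.
Drop P5: Z1 uncovered — not redundant.
3 redundant: P1, P2, P3.

3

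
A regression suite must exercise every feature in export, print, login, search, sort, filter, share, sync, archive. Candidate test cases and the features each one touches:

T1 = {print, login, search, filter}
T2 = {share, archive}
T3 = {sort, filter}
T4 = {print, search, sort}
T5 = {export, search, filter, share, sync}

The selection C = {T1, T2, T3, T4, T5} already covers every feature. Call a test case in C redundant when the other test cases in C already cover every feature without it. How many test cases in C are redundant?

Drop T1: login uncovered — not redundant.
Drop T2: archive uncovered — not redundant.
Drop T3: the rest still cover every feature — redundant.
Drop T4: the rest still cover every feature — redundant.
Drop T5: export, sync uncovered — not redundant.
2 redundant: T3, T4.

2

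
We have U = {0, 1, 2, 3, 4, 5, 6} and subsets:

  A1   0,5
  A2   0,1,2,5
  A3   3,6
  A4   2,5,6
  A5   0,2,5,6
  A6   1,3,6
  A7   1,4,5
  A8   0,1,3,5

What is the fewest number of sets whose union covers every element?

3

A2, A3, A7 together cover {0, 1, 2, 3, 4, 5, 6} — every element.
No 2 of the 8 sets cover everything (all 28 pairs fall short), so 3 is minimum.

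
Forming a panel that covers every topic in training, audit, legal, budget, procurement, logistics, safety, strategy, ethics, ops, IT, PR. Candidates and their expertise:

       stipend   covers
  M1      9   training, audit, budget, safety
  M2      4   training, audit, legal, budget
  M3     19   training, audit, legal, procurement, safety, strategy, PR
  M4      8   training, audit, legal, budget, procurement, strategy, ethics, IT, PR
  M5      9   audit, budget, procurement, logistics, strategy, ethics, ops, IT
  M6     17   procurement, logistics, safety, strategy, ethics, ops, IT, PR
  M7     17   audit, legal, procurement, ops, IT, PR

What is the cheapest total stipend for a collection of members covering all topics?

M2, M6 cover every topic at stipend 4 + 17 = 21.
Any cover uses at least 2 members; among all covering selections none totals below 21.

21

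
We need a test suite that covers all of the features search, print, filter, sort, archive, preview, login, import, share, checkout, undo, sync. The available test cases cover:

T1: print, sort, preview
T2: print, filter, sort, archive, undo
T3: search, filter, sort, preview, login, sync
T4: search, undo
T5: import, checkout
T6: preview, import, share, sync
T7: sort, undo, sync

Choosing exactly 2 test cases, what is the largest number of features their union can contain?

Choosing T2, T3 covers {search, print, filter, sort, archive, preview, login, undo, sync} — 9 features.
No choice of 2 test cases does better; here import, share, checkout are left uncovered.

9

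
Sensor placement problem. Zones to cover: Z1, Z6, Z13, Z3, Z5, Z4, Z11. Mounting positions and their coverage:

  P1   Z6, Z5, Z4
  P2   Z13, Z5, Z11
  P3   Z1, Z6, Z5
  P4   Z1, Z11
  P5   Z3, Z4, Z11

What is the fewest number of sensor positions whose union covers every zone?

P2, P3, P5 together cover {Z1, Z6, Z13, Z3, Z5, Z4, Z11} — every zone.
No 2 of the 5 sensor positions cover everything (all 10 pairs fall short), so 3 is minimum.
Greedy (largest uncovered first) would take P1, P2, P3, P5 — 4 sensor positions — but 3 suffice.

3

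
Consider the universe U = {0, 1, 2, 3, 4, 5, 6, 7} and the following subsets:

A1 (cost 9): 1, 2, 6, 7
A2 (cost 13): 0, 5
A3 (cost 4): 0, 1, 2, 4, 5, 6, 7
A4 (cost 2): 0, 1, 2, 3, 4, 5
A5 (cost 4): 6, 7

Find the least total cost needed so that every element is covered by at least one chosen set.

A3, A4 cover every element at cost 4 + 2 = 6.
Any cover uses at least 2 sets; among all covering selections none totals below 6.

6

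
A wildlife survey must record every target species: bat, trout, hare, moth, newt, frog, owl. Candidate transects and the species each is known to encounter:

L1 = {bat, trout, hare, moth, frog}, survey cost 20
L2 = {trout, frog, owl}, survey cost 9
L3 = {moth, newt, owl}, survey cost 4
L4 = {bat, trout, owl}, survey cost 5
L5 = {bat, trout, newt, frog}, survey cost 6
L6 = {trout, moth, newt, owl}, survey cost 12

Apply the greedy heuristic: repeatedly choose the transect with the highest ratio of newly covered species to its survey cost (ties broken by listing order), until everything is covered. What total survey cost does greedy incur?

Pick 1: L3 adds 3 new (moth, newt, owl) at survey cost 4 (ratio 3/4).
Pick 2: L5 adds 3 new (bat, trout, frog) at survey cost 6 (ratio 3/6).
Pick 3: L1 adds 1 new (hare) at survey cost 20 (ratio 1/20).
Greedy total survey cost: 4 + 6 + 20 = 30. (The true optimum is 24, so greedy overshoots here.)

30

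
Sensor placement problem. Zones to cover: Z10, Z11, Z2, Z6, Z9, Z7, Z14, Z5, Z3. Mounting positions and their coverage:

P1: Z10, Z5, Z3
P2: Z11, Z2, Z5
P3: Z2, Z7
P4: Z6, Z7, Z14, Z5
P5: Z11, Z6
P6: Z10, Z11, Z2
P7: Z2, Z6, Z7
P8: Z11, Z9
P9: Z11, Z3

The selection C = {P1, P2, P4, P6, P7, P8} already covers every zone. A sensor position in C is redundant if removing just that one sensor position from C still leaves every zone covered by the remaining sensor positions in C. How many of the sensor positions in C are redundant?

Drop P1: Z3 uncovered — not redundant.
Drop P2: the rest still cover every zone — redundant.
Drop P4: Z14 uncovered — not redundant.
Drop P6: the rest still cover every zone — redundant.
Drop P7: the rest still cover every zone — redundant.
Drop P8: Z9 uncovered — not redundant.
3 redundant: P2, P6, P7.

3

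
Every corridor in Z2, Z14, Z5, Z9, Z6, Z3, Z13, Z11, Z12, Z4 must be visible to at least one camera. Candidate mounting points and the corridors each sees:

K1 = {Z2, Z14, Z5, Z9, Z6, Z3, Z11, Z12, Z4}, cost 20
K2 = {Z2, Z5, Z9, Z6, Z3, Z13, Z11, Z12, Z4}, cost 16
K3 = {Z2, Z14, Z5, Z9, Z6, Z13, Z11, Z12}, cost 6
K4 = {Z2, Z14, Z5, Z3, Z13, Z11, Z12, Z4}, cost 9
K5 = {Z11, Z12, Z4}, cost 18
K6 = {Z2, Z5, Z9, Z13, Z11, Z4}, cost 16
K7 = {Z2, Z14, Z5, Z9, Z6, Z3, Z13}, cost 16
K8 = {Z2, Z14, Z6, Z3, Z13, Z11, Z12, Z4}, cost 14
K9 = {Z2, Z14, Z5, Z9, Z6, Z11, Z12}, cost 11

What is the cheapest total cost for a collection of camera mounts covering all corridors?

K3, K4 cover every corridor at cost 6 + 9 = 15.
Any cover uses at least 2 camera mounts; among all covering selections none totals below 15.

15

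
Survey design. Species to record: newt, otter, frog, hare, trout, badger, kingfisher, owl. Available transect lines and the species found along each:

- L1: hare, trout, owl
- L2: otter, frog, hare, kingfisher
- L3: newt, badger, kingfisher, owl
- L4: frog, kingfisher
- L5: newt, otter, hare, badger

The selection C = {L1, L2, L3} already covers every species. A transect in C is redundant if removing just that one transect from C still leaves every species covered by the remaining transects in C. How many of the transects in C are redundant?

0

Drop L1: trout uncovered — not redundant.
Drop L2: otter, frog uncovered — not redundant.
Drop L3: newt, badger uncovered — not redundant.
None of the transects in C is redundant.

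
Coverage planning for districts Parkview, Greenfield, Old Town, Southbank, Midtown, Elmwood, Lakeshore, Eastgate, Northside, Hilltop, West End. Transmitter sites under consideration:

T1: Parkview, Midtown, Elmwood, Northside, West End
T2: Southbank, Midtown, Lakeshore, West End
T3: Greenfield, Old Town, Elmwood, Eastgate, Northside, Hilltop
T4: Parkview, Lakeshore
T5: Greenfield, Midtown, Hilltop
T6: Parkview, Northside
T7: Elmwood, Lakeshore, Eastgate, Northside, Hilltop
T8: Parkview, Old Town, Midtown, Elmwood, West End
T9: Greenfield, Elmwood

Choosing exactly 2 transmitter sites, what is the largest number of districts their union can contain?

Choosing T2, T3 covers {Greenfield, Old Town, Southbank, Midtown, Elmwood, Lakeshore, Eastgate, Northside, Hilltop, West End} — 10 districts.
No choice of 2 transmitter sites does better; here Parkview is left uncovered.

10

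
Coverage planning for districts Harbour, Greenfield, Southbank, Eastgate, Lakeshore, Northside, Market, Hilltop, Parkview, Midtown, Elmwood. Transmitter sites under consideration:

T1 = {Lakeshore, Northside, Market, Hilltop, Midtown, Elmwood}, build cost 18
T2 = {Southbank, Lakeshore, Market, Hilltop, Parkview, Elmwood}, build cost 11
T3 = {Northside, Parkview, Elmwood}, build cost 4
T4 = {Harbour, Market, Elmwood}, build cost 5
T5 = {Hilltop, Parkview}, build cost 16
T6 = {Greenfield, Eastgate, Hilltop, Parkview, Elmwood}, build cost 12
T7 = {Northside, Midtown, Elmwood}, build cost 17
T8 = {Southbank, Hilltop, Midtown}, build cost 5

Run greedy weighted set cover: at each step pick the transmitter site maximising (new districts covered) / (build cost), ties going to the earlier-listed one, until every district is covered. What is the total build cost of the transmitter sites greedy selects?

37

Pick 1: T3 adds 3 new (Northside, Parkview, Elmwood) at build cost 4 (ratio 3/4).
Pick 2: T8 adds 3 new (Southbank, Hilltop, Midtown) at build cost 5 (ratio 3/5).
Pick 3: T4 adds 2 new (Harbour, Market) at build cost 5 (ratio 2/5).
Pick 4: T6 adds 2 new (Greenfield, Eastgate) at build cost 12 (ratio 2/12).
Pick 5: T2 adds 1 new (Lakeshore) at build cost 11 (ratio 1/11).
Greedy total build cost: 4 + 5 + 5 + 12 + 11 = 37.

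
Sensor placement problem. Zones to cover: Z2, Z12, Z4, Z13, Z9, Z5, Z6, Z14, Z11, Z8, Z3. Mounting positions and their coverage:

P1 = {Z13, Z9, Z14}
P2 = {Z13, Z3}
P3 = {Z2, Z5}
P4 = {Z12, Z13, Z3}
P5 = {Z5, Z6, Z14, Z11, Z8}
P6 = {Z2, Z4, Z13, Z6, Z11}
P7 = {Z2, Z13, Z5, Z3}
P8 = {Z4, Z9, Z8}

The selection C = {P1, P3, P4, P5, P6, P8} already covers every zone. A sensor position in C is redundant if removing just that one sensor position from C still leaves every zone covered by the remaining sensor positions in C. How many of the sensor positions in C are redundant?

5

Drop P1: the rest still cover every zone — redundant.
Drop P3: the rest still cover every zone — redundant.
Drop P4: Z12, Z3 uncovered — not redundant.
Drop P5: the rest still cover every zone — redundant.
Drop P6: the rest still cover every zone — redundant.
Drop P8: the rest still cover every zone — redundant.
5 redundant: P1, P3, P5, P6, P8.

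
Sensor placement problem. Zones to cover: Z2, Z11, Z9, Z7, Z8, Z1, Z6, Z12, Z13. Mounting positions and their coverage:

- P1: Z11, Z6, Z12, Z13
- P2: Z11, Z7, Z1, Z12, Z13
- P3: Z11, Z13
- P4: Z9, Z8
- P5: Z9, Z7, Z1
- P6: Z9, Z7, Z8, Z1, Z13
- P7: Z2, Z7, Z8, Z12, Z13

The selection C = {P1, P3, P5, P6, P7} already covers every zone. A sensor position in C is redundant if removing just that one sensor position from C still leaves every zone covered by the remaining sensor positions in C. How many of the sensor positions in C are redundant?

3

Drop P1: Z6 uncovered — not redundant.
Drop P3: the rest still cover every zone — redundant.
Drop P5: the rest still cover every zone — redundant.
Drop P6: the rest still cover every zone — redundant.
Drop P7: Z2 uncovered — not redundant.
3 redundant: P3, P5, P6.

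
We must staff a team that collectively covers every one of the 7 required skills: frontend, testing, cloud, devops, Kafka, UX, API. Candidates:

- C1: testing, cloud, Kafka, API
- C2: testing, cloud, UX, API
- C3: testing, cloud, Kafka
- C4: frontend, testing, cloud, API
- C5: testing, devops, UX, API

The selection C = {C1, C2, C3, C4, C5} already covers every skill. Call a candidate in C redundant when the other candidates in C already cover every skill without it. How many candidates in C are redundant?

3

Drop C1: the rest still cover every skill — redundant.
Drop C2: the rest still cover every skill — redundant.
Drop C3: the rest still cover every skill — redundant.
Drop C4: frontend uncovered — not redundant.
Drop C5: devops uncovered — not redundant.
3 redundant: C1, C2, C3.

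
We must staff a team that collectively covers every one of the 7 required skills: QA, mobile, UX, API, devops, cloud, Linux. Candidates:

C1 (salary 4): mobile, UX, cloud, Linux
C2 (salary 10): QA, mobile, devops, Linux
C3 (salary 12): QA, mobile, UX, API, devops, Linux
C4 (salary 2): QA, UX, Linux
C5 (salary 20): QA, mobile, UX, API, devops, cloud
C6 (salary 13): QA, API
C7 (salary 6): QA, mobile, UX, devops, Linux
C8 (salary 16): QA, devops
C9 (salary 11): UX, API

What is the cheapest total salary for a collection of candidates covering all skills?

16

C1, C3 cover every skill at salary 4 + 12 = 16.
Any cover uses at least 2 candidates; among all covering selections none totals below 16.
Greedy by coverage-per-salary would pick C4, C1, C3 for 18 — worse than the optimum 16.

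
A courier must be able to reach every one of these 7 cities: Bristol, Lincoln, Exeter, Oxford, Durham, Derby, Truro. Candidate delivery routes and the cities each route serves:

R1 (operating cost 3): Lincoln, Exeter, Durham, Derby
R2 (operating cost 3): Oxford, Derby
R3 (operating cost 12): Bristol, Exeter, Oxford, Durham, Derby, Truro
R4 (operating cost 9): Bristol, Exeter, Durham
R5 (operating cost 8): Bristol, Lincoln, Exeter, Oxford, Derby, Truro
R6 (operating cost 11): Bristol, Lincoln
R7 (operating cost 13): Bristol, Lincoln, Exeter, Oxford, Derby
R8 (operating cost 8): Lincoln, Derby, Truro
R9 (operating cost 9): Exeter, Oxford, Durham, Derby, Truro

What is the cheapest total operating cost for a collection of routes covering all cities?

11

R1, R5 cover every city at operating cost 3 + 8 = 11.
Any cover uses at least 2 routes; among all covering selections none totals below 11.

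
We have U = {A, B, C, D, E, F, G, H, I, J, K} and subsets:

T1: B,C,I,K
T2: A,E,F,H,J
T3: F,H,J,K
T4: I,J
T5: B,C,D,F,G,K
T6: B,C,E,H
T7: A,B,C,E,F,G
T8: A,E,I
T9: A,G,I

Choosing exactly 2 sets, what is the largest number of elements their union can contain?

10

Choosing T2, T5 covers {A, B, C, D, E, F, G, H, J, K} — 10 elements.
No choice of 2 sets does better; here I is left uncovered.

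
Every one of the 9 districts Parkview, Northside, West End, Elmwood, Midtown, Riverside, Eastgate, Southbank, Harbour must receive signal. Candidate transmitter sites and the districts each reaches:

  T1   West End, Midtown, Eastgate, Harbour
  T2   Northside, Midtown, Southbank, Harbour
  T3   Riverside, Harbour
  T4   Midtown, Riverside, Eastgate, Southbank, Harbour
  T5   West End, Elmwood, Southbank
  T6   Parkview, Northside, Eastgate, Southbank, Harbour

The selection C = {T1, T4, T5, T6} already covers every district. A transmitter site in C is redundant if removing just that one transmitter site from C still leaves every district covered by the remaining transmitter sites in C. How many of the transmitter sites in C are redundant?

Drop T1: the rest still cover every district — redundant.
Drop T4: Riverside uncovered — not redundant.
Drop T5: Elmwood uncovered — not redundant.
Drop T6: Parkview, Northside uncovered — not redundant.
1 redundant: T1.

1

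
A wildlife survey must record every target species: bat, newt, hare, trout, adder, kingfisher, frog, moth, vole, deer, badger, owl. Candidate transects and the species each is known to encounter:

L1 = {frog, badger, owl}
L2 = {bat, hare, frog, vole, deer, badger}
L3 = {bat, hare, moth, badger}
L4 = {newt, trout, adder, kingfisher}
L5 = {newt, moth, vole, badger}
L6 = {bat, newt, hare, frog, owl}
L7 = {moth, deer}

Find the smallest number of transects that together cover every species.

4

L1, L2, L3, L4 together cover {bat, newt, hare, trout, adder, kingfisher, frog, moth, vole, deer, badger, owl} — every species.
No 3 of the 7 transects cover everything (all 35 triples fall short), so 4 is minimum.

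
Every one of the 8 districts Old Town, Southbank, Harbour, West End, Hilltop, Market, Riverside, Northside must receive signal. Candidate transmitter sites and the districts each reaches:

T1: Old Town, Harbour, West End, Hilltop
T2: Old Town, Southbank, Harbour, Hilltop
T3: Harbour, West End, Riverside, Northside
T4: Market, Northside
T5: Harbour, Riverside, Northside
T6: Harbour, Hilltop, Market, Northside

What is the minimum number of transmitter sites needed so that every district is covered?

3

T2, T3, T4 together cover {Old Town, Southbank, Harbour, West End, Hilltop, Market, Riverside, Northside} — every district.
No 2 of the 6 transmitter sites cover everything (all 15 pairs fall short), so 3 is minimum.
Greedy (largest uncovered first) would take T1, T3, T2, T4 — 4 transmitter sites — but 3 suffice.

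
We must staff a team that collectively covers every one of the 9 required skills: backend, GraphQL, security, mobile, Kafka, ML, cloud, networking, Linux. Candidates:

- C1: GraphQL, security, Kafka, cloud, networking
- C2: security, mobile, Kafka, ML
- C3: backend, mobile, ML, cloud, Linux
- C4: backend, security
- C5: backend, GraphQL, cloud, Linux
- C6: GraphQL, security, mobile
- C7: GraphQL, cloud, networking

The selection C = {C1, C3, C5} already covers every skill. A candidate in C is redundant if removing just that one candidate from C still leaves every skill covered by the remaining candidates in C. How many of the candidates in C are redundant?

Drop C1: security, Kafka, networking uncovered — not redundant.
Drop C3: mobile, ML uncovered — not redundant.
Drop C5: the rest still cover every skill — redundant.
1 redundant: C5.

1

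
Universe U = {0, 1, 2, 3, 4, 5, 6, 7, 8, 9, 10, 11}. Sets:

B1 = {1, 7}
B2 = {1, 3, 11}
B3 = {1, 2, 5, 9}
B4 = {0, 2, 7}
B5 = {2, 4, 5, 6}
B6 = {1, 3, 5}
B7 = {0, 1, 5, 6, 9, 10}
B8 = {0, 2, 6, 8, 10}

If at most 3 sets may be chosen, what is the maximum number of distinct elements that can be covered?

10

Choosing B2, B3, B8 covers {0, 1, 2, 3, 5, 6, 8, 9, 10, 11} — 10 elements.
No choice of 3 sets does better; here 4, 7 are left uncovered.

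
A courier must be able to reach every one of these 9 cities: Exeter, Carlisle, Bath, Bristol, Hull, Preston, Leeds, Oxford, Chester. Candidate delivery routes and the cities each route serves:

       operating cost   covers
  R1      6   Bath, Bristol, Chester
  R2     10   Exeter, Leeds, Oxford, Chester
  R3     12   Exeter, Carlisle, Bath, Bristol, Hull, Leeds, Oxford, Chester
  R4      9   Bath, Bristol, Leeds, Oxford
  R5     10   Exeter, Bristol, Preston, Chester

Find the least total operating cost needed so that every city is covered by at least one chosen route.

R3, R5 cover every city at operating cost 12 + 10 = 22.
Any cover uses at least 2 routes; among all covering selections none totals below 22.

22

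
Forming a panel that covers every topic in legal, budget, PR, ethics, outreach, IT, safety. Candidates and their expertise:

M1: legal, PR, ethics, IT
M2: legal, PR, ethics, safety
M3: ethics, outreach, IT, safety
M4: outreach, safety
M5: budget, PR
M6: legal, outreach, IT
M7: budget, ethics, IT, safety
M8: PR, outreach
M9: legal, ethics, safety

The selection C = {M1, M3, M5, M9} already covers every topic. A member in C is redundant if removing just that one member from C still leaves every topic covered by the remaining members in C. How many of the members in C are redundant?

Drop M1: the rest still cover every topic — redundant.
Drop M3: outreach uncovered — not redundant.
Drop M5: budget uncovered — not redundant.
Drop M9: the rest still cover every topic — redundant.
2 redundant: M1, M9.

2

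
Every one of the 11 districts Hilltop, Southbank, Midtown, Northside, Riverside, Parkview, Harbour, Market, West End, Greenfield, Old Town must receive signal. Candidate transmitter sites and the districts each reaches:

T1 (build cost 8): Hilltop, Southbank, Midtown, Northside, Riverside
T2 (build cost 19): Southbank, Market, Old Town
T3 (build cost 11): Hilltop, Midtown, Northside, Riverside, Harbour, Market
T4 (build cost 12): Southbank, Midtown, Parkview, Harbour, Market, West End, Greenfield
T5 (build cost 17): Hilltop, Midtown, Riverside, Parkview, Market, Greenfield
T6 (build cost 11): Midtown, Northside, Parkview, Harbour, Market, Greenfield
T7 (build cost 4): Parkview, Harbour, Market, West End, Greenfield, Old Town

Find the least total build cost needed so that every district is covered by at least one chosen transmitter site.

12

T1, T7 cover every district at build cost 8 + 4 = 12.
Any cover uses at least 2 transmitter sites; among all covering selections none totals below 12.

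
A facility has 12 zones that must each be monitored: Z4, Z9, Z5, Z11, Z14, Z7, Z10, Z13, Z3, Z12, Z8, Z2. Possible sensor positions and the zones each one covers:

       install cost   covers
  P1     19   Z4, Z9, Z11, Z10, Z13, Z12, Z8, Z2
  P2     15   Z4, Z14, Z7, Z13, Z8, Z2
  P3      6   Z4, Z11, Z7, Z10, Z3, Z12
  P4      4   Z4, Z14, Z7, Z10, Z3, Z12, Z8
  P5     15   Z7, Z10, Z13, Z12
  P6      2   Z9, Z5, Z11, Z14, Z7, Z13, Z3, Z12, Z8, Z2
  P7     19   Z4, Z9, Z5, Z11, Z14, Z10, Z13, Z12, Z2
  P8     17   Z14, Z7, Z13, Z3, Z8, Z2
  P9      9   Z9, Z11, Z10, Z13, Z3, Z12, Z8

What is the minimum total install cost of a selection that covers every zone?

P4, P6 cover every zone at install cost 4 + 2 = 6.
Any cover uses at least 2 sensor positions; among all covering selections none totals below 6.

6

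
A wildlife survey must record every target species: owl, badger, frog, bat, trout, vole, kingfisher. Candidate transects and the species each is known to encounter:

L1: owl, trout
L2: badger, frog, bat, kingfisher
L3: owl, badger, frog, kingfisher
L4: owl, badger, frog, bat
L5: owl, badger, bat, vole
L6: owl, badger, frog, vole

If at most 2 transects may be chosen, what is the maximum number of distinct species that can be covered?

6

Choosing L1, L2 covers {owl, badger, frog, bat, trout, kingfisher} — 6 species.
No choice of 2 transects does better; here vole is left uncovered.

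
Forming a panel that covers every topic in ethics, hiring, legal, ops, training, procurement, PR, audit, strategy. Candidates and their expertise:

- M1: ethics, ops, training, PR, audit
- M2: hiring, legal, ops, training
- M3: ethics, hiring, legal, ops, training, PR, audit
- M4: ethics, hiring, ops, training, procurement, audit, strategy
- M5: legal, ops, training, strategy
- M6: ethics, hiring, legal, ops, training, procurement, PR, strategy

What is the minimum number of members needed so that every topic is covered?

2

M1, M6 together cover {ethics, hiring, legal, ops, training, procurement, PR, audit, strategy} — every topic.
No single member contains all 9 topics, so 2 is optimal.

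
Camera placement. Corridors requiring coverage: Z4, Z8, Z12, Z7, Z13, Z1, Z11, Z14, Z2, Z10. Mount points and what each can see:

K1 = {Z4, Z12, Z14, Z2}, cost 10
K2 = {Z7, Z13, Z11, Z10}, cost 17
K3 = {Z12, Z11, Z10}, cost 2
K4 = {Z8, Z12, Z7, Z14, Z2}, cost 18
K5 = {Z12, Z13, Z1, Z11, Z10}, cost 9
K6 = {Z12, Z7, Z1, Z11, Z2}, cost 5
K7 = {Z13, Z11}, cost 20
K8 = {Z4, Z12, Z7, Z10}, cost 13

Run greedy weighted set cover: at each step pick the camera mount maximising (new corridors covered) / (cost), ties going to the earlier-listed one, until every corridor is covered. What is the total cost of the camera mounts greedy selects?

44

Pick 1: K3 adds 3 new (Z12, Z11, Z10) at cost 2 (ratio 3/2).
Pick 2: K6 adds 3 new (Z7, Z1, Z2) at cost 5 (ratio 3/5).
Pick 3: K1 adds 2 new (Z4, Z14) at cost 10 (ratio 2/10).
Pick 4: K5 adds 1 new (Z13) at cost 9 (ratio 1/9).
Pick 5: K4 adds 1 new (Z8) at cost 18 (ratio 1/18).
Greedy total cost: 2 + 5 + 10 + 9 + 18 = 44. (The true optimum is 37, so greedy overshoots here.)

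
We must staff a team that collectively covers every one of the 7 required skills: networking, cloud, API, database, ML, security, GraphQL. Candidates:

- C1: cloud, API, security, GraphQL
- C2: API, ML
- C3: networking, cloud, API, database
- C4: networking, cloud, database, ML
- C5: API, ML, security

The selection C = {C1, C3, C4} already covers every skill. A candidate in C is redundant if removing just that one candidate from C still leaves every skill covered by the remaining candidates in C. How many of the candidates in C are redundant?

1

Drop C1: security, GraphQL uncovered — not redundant.
Drop C3: the rest still cover every skill — redundant.
Drop C4: ML uncovered — not redundant.
1 redundant: C3.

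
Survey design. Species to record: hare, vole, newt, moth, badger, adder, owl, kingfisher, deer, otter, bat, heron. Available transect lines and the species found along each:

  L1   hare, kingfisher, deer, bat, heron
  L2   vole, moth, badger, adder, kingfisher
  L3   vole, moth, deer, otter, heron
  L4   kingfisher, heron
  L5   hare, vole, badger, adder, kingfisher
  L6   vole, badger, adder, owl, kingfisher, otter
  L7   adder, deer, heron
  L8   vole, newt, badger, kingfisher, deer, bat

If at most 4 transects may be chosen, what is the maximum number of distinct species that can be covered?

12

Choosing L1, L2, L6, L8 covers {hare, vole, newt, moth, badger, adder, owl, kingfisher, deer, otter, bat, heron} — 12 species.
That is all 12 species.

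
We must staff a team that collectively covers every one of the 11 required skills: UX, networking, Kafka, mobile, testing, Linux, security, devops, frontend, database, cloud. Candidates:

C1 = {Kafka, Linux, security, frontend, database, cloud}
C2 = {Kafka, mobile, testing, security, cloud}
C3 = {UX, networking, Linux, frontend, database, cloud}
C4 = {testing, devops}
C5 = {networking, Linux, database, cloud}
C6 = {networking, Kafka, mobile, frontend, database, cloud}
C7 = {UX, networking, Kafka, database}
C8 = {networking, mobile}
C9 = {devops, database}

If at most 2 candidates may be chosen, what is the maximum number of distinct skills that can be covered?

Choosing C2, C3 covers {UX, networking, Kafka, mobile, testing, Linux, security, frontend, database, cloud} — 10 skills.
No choice of 2 candidates does better; here devops is left uncovered.

10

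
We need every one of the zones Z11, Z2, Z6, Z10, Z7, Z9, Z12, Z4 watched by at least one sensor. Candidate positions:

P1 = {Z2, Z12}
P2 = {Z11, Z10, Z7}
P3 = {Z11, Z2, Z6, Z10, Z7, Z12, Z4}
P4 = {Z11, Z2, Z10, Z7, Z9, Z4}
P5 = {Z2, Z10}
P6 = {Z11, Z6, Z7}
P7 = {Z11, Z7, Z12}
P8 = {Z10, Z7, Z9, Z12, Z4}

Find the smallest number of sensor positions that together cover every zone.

P3, P4 together cover {Z11, Z2, Z6, Z10, Z7, Z9, Z12, Z4} — every zone.
No single sensor position contains all 8 zones, so 2 is optimal.

2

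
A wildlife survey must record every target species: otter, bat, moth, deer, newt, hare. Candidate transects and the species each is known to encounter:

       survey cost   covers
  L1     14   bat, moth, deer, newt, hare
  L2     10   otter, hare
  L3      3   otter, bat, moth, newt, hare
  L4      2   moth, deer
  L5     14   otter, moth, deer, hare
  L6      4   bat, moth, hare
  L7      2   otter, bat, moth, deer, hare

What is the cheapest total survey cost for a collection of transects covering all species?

5

L3, L4 cover every species at survey cost 3 + 2 = 5.
Any cover uses at least 2 transects; among all covering selections none totals below 5.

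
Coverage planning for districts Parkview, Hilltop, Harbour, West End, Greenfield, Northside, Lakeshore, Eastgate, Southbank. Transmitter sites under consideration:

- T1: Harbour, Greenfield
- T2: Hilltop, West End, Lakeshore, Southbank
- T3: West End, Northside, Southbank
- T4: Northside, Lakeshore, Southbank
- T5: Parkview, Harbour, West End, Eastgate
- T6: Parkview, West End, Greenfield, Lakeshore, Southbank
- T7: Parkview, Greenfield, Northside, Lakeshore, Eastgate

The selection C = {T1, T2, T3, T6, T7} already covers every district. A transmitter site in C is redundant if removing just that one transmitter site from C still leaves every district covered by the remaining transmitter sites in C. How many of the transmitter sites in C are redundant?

2

Drop T1: Harbour uncovered — not redundant.
Drop T2: Hilltop uncovered — not redundant.
Drop T3: the rest still cover every district — redundant.
Drop T6: the rest still cover every district — redundant.
Drop T7: Eastgate uncovered — not redundant.
2 redundant: T3, T6.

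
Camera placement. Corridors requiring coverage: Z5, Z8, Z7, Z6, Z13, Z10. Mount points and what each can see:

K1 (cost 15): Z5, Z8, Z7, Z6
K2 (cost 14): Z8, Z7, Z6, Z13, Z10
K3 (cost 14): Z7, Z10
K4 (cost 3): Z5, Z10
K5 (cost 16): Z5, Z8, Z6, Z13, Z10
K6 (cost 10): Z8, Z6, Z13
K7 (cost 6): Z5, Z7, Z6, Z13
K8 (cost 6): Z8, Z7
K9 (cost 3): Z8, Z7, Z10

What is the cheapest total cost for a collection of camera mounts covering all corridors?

9

K7, K9 cover every corridor at cost 6 + 3 = 9.
Any cover uses at least 2 camera mounts; among all covering selections none totals below 9.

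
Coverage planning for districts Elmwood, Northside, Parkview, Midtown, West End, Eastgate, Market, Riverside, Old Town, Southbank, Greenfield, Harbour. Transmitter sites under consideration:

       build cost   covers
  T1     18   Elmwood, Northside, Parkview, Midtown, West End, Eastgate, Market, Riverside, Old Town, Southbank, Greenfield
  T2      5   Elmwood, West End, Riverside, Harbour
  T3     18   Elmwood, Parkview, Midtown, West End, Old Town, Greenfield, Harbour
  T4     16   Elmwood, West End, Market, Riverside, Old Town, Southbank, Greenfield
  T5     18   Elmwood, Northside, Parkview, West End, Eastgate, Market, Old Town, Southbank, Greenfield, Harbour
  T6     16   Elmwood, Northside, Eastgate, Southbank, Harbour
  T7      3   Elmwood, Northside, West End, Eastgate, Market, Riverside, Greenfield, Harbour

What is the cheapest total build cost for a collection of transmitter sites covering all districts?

21

T1, T7 cover every district at build cost 18 + 3 = 21.
Any cover uses at least 2 transmitter sites; among all covering selections none totals below 21.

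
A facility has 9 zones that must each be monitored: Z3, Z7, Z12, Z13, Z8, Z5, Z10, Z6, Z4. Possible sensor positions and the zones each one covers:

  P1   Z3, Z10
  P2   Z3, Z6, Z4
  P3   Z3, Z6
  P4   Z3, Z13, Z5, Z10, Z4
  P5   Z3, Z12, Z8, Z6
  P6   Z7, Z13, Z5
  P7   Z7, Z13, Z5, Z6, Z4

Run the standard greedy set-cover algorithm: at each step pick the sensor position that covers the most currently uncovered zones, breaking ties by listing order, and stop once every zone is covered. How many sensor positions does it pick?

3

Pick 1: P4 covers 5 new zones (Z3, Z13, Z5, Z10, Z4).
Pick 2: P5 covers 3 new zones (Z12, Z8, Z6).
Pick 3: P6 covers 1 new zones (Z7).
Greedy uses 3 sensor positions.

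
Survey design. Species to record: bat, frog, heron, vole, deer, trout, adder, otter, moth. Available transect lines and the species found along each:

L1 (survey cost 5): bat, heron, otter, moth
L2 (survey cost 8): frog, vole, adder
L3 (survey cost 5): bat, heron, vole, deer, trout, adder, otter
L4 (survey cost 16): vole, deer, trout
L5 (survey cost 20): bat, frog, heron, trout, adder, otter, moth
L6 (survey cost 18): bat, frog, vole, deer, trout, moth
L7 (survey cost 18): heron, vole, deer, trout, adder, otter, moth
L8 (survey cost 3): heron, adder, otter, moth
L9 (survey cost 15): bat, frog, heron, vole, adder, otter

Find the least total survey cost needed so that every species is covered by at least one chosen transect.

L2, L3, L8 cover every species at survey cost 8 + 5 + 3 = 16.
Any cover uses at least 2 transects; among all covering selections none totals below 16.

16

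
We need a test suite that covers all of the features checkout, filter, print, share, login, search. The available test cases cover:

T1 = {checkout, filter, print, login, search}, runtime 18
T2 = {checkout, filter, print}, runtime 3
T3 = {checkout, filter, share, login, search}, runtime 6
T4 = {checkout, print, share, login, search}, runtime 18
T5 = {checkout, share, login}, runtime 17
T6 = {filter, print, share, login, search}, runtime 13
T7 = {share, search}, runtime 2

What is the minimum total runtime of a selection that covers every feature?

T2, T3 cover every feature at runtime 3 + 6 = 9.
Any cover uses at least 2 test cases; among all covering selections none totals below 9.
Greedy by coverage-per-runtime would pick T2, T7, T3 for 11 — worse than the optimum 9.

9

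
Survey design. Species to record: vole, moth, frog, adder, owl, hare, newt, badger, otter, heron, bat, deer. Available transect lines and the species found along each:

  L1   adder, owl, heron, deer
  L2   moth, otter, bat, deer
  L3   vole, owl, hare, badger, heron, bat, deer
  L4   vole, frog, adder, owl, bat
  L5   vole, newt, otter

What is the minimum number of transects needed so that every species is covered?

L2, L3, L4, L5 together cover {vole, moth, frog, adder, owl, hare, newt, badger, otter, heron, bat, deer} — every species.
No 3 of the 5 transects cover everything (all 10 triples fall short), so 4 is minimum.

4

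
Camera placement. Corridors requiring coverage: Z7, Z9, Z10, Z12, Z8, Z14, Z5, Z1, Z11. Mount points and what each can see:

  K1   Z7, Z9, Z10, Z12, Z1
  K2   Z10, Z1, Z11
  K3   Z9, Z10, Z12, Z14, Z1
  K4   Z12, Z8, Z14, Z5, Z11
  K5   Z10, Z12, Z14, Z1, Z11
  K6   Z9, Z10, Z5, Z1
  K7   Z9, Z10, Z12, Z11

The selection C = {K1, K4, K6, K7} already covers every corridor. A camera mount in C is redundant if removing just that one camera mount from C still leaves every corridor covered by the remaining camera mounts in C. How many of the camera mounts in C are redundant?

Drop K1: Z7 uncovered — not redundant.
Drop K4: Z8, Z14 uncovered — not redundant.
Drop K6: the rest still cover every corridor — redundant.
Drop K7: the rest still cover every corridor — redundant.
2 redundant: K6, K7.

2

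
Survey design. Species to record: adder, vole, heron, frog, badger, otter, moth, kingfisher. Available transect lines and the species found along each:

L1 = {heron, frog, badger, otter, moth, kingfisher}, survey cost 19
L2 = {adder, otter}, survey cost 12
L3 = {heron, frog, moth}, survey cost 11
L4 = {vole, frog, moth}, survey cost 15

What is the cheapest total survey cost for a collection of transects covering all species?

46

L1, L2, L4 cover every species at survey cost 19 + 12 + 15 = 46.
Any cover uses at least 3 transects; among all covering selections none totals below 46.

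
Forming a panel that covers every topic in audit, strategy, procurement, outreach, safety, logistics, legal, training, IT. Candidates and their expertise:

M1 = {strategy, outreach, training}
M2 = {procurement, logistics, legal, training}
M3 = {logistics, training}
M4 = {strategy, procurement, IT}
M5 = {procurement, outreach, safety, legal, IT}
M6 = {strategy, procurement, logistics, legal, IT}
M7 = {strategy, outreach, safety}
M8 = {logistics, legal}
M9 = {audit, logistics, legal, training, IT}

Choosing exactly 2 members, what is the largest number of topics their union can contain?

8

Choosing M5, M9 covers {audit, procurement, outreach, safety, logistics, legal, training, IT} — 8 topics.
No choice of 2 members does better; here strategy is left uncovered.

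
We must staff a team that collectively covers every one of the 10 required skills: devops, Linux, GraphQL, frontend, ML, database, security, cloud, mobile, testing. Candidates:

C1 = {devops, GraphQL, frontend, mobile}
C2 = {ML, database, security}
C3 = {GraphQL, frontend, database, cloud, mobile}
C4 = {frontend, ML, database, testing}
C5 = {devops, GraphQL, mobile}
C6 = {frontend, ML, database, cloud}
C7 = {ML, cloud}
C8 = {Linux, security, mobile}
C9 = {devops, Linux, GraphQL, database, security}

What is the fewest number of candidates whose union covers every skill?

3

C3, C4, C9 together cover {devops, Linux, GraphQL, frontend, ML, database, security, cloud, mobile, testing} — every skill.
No 2 of the 9 candidates cover everything (all 36 pairs fall short), so 3 is minimum.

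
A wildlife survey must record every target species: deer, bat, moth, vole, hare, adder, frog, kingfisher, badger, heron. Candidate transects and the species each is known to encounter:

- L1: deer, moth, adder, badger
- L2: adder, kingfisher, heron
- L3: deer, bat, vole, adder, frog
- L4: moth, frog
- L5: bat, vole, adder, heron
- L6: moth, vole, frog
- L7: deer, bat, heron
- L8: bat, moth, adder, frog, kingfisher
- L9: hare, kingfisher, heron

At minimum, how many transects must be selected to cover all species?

L1, L3, L9 together cover {deer, bat, moth, vole, hare, adder, frog, kingfisher, badger, heron} — every species.
No 2 of the 9 transects cover everything (all 36 pairs fall short), so 3 is minimum.

3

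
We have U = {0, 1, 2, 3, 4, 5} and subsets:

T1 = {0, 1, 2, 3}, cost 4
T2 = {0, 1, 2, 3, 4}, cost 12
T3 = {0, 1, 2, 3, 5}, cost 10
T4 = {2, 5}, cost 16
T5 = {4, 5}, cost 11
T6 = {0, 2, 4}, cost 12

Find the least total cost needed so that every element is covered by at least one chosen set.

T1, T5 cover every element at cost 4 + 11 = 15.
Any cover uses at least 2 sets; among all covering selections none totals below 15.

15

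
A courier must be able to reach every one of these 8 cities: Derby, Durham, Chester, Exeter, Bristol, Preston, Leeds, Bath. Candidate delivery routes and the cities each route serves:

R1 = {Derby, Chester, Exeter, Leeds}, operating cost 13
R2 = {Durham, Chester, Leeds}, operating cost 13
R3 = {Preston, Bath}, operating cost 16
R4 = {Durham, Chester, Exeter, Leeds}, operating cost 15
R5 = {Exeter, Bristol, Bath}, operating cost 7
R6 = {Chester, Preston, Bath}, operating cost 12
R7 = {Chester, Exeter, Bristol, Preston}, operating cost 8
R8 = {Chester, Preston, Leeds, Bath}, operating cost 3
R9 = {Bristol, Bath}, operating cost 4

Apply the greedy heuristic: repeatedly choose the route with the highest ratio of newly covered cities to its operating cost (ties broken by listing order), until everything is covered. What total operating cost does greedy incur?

36

Pick 1: R8 adds 4 new (Chester, Preston, Leeds, Bath) at operating cost 3 (ratio 4/3).
Pick 2: R5 adds 2 new (Exeter, Bristol) at operating cost 7 (ratio 2/7).
Pick 3: R1 adds 1 new (Derby) at operating cost 13 (ratio 1/13).
Pick 4: R2 adds 1 new (Durham) at operating cost 13 (ratio 1/13).
Greedy total operating cost: 3 + 7 + 13 + 13 = 36. (The true optimum is 33, so greedy overshoots here.)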